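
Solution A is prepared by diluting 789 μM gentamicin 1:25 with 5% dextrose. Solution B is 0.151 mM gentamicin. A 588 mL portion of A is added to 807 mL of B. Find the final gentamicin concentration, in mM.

C_A = 789 μM / 25 = 31.6 μM.
C_B = 0.151 mM = 151 μM.
C_mix = (C_A·V_A + C_B·V_B)/(V_A + V_B) = (31.6×588 + 151×807) / 1395 = 101 μM = 0.101 mM.

0.101 mM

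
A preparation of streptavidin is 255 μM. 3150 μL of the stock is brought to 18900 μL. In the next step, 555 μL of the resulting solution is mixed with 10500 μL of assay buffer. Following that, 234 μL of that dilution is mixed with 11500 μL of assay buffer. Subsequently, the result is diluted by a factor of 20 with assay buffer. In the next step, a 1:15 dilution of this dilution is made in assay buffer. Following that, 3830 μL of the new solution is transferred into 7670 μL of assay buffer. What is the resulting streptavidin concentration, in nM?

0.0472 nM

Overall dilution factor = 6 × 19.92 × 50.15 × 20 × 15 × 3.003 = 5.40 × 10⁶.
255 μM / 5.40 × 10⁶ = 4.72 × 10⁻⁵ μM = 0.0472 nM.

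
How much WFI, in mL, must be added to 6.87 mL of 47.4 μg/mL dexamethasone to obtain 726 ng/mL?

442 mL

726 ng/mL = 0.726 μg/mL.
V₂ = C₁V₁/C₂ = 47.4 × 6.87 / 0.726 = 449 mL.
Diluent to add = V₂ − V₁ = 449 − 6.87 = 442 mL.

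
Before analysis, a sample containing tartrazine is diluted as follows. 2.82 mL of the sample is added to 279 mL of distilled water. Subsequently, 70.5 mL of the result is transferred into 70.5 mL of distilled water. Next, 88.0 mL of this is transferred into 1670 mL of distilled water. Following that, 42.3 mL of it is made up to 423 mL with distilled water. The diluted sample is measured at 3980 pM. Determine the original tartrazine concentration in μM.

Overall dilution factor = 99.94 × 2 × 19.98 × 10 = 3.99 × 10⁴.
Original = 3980 pM × 3.99 × 10⁴ = 1.59 × 10⁸ pM = 159 μM.

159 μM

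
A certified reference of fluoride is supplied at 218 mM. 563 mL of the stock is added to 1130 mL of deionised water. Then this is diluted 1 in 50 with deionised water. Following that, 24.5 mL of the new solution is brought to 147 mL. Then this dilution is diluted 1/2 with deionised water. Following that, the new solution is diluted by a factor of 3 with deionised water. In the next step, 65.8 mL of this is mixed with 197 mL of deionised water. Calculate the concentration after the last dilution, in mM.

Overall dilution factor = 3.007 × 50 × 6 × 2 × 3 × 3.994 = 2.16 × 10⁴.
218 mM / 2.16 × 10⁴ = 0.0101 mM.

0.0101 mM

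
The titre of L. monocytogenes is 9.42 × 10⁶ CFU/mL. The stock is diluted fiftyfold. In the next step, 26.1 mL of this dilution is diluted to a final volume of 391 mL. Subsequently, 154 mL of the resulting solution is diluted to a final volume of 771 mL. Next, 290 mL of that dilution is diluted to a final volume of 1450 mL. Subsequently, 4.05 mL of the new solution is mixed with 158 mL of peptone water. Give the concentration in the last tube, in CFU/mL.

Overall dilution factor = 50 × 14.98 × 5.006 × 5 × 40.01 = 7.50 × 10⁵.
9.42 × 10⁶ CFU/mL / 7.50 × 10⁵ = 12.6 CFU/mL.

12.6 CFU/mL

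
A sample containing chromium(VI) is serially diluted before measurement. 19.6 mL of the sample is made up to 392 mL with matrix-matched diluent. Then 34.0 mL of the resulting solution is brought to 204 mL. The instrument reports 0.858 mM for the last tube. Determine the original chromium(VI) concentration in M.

Overall dilution factor = 20 × 6 = 120.
Original = 0.858 mM × 120 = 103 mM = 0.103 M.

0.103 M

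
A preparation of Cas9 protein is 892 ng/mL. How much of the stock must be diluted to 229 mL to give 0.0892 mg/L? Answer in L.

0.0229 L

0.0892 mg/L = 89.2 ng/mL.
V₁ = C₂V₂/C₁ = 89.2 × 229 / 892 = 22.9 mL = 0.0229 L.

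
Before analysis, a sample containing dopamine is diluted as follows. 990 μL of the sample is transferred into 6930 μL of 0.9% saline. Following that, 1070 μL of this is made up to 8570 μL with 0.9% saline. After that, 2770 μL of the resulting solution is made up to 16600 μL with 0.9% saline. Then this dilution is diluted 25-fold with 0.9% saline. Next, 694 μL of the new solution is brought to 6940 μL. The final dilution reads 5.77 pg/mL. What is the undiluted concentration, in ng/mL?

Overall dilution factor = 8 × 8.009 × 5.993 × 25 × 10 = 9.60 × 10⁴.
Original = 5.77 pg/mL × 9.60 × 10⁴ = 5.54 × 10⁵ pg/mL = 554 ng/mL.

554 ng/mL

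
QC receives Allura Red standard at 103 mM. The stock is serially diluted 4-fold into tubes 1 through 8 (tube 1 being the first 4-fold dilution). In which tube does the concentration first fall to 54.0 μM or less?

tube 6

Tube n has concentration 103 mM / 4ⁿ.
Need 4ⁿ ≥ 103 mM / 54.0 μM = 1907, so n ≥ 5.45.
First such tube: n = 6.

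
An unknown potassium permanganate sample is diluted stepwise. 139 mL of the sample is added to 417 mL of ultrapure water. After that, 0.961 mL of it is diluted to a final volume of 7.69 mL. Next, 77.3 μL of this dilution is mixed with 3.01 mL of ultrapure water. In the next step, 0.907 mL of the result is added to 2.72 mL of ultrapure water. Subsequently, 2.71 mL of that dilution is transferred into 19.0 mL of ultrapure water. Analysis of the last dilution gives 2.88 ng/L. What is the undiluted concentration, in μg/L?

118 μg/L

Overall dilution factor = 4 × 8.002 × 39.94 × 3.999 × 8.011 = 4.10 × 10⁴.
Original = 2.88 ng/L × 4.10 × 10⁴ = 1.18 × 10⁵ ng/L = 118 μg/L.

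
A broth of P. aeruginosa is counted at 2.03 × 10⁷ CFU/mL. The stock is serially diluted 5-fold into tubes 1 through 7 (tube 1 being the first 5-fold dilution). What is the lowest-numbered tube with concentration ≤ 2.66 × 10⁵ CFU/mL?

tube 3

Tube n has concentration 2.03 × 10⁷ CFU/mL / 5ⁿ.
Need 5ⁿ ≥ 2.03 × 10⁷ CFU/mL / 2.66 × 10⁵ CFU/mL = 76.3, so n ≥ 2.69.
First such tube: n = 3.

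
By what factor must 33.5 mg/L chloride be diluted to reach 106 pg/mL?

3.16 × 10⁵

Factor = C₀/C_target = 33.5 mg/L / 106 pg/mL = 3.16 × 10⁵.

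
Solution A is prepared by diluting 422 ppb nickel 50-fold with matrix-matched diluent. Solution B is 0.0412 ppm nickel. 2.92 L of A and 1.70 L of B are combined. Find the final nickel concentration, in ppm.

C_A = 422 ppb / 50 = 8.44 ppb.
C_B = 0.0412 ppm = 41.2 ppb.
C_mix = (C_A·V_A + C_B·V_B)/(V_A + V_B) = (8.44×2.92 + 41.2×1.70) / 4.620 = 20.5 ppb = 0.0205 ppm.

0.0205 ppm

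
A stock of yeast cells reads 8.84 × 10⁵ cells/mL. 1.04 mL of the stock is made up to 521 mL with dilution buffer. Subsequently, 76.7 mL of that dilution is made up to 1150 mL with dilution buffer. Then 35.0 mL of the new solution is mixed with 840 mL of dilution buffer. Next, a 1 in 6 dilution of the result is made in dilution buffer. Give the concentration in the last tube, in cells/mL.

Overall dilution factor = 501.0 × 14.99 × 25 × 6 = 1.13 × 10⁶.
8.84 × 10⁵ cells/mL / 1.13 × 10⁶ = 0.785 cells/mL.

0.785 cells/mL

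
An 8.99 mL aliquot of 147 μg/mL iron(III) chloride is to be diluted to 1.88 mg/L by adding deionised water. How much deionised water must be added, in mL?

1.88 mg/L = 1.88 μg/mL.
V₂ = C₁V₁/C₂ = 147 × 8.99 / 1.88 = 703 mL.
Diluent to add = V₂ − V₁ = 703 − 8.99 = 694 mL.

694 mL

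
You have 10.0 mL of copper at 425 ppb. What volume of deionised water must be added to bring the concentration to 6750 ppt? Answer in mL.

620 mL

6750 ppt = 6.75 ppb.
V₂ = C₁V₁/C₂ = 425 × 10.0 / 6.75 = 630 mL.
Diluent to add = V₂ − V₁ = 630 − 10.0 = 620 mL.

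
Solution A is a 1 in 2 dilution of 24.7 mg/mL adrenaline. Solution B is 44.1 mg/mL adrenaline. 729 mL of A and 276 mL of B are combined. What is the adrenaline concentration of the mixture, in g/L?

21.1 g/L

C_A = 24.7 mg/mL / 2 = 12.3 mg/mL.
C_mix = (C_A·V_A + C_B·V_B)/(V_A + V_B) = (12.3×729 + 44.1×276) / 1005 = 21.1 mg/mL = 21.1 g/L.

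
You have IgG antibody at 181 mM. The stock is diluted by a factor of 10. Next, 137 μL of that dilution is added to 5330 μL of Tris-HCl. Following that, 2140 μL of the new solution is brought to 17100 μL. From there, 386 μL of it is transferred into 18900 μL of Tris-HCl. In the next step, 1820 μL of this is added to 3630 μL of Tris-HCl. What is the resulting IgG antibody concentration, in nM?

Overall dilution factor = 10 × 39.91 × 7.991 × 49.96 × 2.995 = 4.77 × 10⁵.
181 mM / 4.77 × 10⁵ = 3.79 × 10⁻⁴ mM = 379 nM.

379 nM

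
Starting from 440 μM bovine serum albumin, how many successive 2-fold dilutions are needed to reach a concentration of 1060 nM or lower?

Need 2ⁿ ≥ 415, so n ≥ log(415)/log(2) = 8.70.
Minimum whole steps: n = 9.

9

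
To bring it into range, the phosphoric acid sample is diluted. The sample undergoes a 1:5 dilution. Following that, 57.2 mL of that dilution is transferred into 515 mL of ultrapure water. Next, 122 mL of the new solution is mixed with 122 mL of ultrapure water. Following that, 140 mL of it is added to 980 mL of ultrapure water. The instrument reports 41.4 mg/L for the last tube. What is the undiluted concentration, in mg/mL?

33.1 mg/mL

Overall dilution factor = 5 × 10.00 × 2 × 8 = 800.
Original = 41.4 mg/L × 800 = 3.31 × 10⁴ mg/L = 33.1 mg/mL.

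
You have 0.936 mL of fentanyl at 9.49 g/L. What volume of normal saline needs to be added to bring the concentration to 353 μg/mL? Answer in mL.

24.2 mL

353 μg/mL = 0.353 g/L.
V₂ = C₁V₁/C₂ = 9.49 × 0.936 / 0.353 = 25.2 mL.
Diluent to add = V₂ − V₁ = 25.2 − 0.936 = 24.2 mL.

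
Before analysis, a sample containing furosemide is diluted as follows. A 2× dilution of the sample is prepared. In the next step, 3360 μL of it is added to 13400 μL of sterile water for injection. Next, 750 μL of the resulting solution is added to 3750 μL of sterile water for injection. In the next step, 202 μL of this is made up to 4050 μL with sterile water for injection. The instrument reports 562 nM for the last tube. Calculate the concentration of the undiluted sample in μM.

Overall dilution factor = 2 × 4.988 × 6 × 20.05 = 1200.
Original = 562 nM × 1200 = 6.74 × 10⁵ nM = 674 μM.

674 μM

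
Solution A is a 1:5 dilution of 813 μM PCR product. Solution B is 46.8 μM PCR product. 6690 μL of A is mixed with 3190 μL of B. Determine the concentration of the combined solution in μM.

C_A = 813 μM / 5 = 163 μM.
C_mix = (C_A·V_A + C_B·V_B)/(V_A + V_B) = (163×6690 + 46.8×3190) / 9880 = 125 μM.

125 μM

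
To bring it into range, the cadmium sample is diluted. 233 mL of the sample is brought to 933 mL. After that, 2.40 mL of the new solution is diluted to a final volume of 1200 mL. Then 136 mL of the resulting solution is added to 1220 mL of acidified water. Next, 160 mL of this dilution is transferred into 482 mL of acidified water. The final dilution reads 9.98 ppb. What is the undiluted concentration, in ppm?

Overall dilution factor = 4.004 × 500 × 9.971 × 4.013 = 8.01 × 10⁴.
Original = 9.98 ppb × 8.01 × 10⁴ = 7.99 × 10⁵ ppb = 799 ppm.

799 ppm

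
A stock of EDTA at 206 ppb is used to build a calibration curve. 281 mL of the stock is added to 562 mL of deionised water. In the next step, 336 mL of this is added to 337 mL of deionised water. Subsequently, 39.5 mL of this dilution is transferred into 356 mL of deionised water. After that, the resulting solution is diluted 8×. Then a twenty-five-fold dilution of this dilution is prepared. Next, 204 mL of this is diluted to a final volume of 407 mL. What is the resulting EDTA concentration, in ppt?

8.58 ppt

Overall dilution factor = 3 × 2.003 × 10.01 × 8 × 25 × 1.995 = 2.40 × 10⁴.
206 ppb / 2.40 × 10⁴ = 8.58 × 10⁻³ ppb = 8.58 ppt.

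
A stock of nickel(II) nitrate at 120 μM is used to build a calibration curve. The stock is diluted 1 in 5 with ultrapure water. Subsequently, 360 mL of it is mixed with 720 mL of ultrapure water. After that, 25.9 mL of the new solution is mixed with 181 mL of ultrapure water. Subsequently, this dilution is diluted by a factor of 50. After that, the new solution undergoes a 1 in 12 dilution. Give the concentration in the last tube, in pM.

Overall dilution factor = 5 × 3 × 7.988 × 50 × 12 = 7.19 × 10⁴.
120 μM / 7.19 × 10⁴ = 1.67 × 10⁻³ μM = 1670 pM.

1670 pM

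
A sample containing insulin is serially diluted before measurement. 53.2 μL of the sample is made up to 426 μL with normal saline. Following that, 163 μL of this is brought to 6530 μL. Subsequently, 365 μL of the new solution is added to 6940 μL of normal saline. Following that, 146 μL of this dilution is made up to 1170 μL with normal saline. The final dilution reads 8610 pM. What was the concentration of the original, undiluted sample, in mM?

Overall dilution factor = 8.008 × 40.06 × 20.01 × 8.014 = 5.14 × 10⁴.
Original = 8610 pM × 5.14 × 10⁴ = 4.43 × 10⁸ pM = 0.443 mM.

0.443 mM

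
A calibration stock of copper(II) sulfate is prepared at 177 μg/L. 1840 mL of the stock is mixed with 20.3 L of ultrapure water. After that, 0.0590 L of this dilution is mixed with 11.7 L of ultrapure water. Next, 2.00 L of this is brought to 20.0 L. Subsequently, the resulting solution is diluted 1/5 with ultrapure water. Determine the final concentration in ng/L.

Overall dilution factor = 12.03 × 199.3 × 10 × 5 = 1.20 × 10⁵.
177 μg/L / 1.20 × 10⁵ = 1.48 × 10⁻³ μg/L = 1.48 ng/L.

1.48 ng/L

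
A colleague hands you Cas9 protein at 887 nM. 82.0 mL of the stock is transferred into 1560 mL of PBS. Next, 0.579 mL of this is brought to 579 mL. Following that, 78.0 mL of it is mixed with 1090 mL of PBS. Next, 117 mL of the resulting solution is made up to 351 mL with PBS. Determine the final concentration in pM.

Overall dilution factor = 20.02 × 1000 × 14.97 × 3 = 9.00 × 10⁵.
887 nM / 9.00 × 10⁵ = 9.86 × 10⁻⁴ nM = 0.986 pM.

0.986 pM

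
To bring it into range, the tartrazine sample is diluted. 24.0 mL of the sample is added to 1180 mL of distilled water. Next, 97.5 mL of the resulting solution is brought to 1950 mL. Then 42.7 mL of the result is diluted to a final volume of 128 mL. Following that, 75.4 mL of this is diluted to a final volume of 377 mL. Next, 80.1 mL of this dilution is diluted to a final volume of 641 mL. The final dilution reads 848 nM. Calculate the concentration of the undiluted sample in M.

Overall dilution factor = 50.17 × 20 × 2.998 × 5 × 8.002 = 1.20 × 10⁵.
Original = 848 nM × 1.20 × 10⁵ = 1.02 × 10⁸ nM = 0.102 M.

0.102 M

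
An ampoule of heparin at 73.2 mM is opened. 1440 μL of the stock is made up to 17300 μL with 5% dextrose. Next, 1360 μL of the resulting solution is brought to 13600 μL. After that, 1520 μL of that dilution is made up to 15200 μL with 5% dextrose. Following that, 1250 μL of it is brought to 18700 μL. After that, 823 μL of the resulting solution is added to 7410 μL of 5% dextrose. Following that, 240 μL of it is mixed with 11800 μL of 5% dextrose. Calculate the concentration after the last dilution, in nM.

8.12 nM

Overall dilution factor = 12.01 × 10 × 10 × 14.96 × 10.00 × 50.17 = 9.02 × 10⁶.
73.2 mM / 9.02 × 10⁶ = 8.12 × 10⁻⁶ mM = 8.12 nM.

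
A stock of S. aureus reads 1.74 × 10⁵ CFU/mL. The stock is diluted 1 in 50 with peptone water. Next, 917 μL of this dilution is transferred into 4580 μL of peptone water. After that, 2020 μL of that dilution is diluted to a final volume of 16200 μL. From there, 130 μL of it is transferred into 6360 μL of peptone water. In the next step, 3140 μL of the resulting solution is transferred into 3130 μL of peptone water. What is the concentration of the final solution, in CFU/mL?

Overall dilution factor = 50 × 5.995 × 8.020 × 49.92 × 1.997 = 2.40 × 10⁵.
1.74 × 10⁵ CFU/mL / 2.40 × 10⁵ = 0.726 CFU/mL.

0.726 CFU/mL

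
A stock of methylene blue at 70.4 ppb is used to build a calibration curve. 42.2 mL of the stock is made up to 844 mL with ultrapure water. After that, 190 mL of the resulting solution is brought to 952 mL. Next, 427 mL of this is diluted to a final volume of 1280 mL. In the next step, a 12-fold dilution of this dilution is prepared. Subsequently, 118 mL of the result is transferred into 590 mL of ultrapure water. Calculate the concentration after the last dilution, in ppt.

3.25 ppt

Overall dilution factor = 20 × 5.011 × 2.998 × 12 × 6 = 2.16 × 10⁴.
70.4 ppb / 2.16 × 10⁴ = 3.25 × 10⁻³ ppb = 3.25 ppt.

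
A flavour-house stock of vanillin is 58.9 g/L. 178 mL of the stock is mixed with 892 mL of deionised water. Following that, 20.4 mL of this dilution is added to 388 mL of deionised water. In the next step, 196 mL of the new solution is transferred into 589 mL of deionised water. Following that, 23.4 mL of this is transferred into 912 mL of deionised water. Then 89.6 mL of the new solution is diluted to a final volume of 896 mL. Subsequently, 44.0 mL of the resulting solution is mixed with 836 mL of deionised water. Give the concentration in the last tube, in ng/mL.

15.3 ng/mL

Overall dilution factor = 6.011 × 20.02 × 4.005 × 39.97 × 10 × 20 = 3.85 × 10⁶.
58.9 g/L / 3.85 × 10⁶ = 1.53 × 10⁻⁵ g/L = 15.3 ng/mL.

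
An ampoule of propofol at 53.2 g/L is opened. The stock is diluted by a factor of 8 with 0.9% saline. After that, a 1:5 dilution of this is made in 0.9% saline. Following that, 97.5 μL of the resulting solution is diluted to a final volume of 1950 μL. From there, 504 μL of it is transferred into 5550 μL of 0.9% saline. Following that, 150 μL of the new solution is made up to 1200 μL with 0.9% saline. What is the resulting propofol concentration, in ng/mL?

Overall dilution factor = 8 × 5 × 20 × 12.01 × 8 = 7.69 × 10⁴.
53.2 g/L / 7.69 × 10⁴ = 6.92 × 10⁻⁴ g/L = 692 ng/mL.

692 ng/mL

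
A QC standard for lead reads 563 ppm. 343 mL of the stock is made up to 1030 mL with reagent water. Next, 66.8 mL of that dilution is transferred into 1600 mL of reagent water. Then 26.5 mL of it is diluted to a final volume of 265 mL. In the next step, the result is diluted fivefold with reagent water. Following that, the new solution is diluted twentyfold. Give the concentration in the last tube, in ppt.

Overall dilution factor = 3.003 × 24.95 × 10 × 5 × 20 = 7.49 × 10⁴.
563 ppm / 7.49 × 10⁴ = 7.51 × 10⁻³ ppm = 7510 ppt.

7510 ppt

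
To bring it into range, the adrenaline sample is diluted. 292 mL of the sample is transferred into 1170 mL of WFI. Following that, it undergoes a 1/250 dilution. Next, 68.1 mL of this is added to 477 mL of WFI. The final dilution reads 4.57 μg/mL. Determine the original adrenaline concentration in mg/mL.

Overall dilution factor = 5.007 × 250 × 8.004 = 1.00 × 10⁴.
Original = 4.57 μg/mL × 1.00 × 10⁴ = 4.58 × 10⁴ μg/mL = 45.8 mg/mL.

45.8 mg/mL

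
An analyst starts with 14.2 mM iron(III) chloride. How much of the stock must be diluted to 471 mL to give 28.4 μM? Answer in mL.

28.4 μM = 0.0284 mM.
V₁ = C₂V₂/C₁ = 0.0284 × 471 / 14.2 = 0.942 mL.

0.942 mL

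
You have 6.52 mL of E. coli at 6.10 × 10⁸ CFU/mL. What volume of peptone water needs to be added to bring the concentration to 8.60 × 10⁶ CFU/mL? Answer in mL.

456 mL

V₂ = C₁V₁/C₂ = 6.10 × 10⁸ × 6.52 / 8.60 × 10⁶ = 462 mL.
Diluent to add = V₂ − V₁ = 462 − 6.52 = 456 mL.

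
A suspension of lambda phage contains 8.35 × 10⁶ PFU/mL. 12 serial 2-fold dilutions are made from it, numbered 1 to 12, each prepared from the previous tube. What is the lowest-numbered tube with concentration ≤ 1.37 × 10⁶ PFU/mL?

tube 3

Tube n has concentration 8.35 × 10⁶ PFU/mL / 2ⁿ.
Need 2ⁿ ≥ 8.35 × 10⁶ PFU/mL / 1.37 × 10⁶ PFU/mL = 6.09, so n ≥ 2.61.
First such tube: n = 3.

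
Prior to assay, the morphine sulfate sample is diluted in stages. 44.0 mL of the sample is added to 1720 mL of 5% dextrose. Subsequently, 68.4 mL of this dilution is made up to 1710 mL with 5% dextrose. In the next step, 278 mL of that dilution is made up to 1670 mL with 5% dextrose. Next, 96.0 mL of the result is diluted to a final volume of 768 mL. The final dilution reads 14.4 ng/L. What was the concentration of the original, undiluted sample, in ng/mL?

Overall dilution factor = 40.09 × 25 × 6.007 × 8 = 4.82 × 10⁴.
Original = 14.4 ng/L × 4.82 × 10⁴ = 6.94 × 10⁵ ng/L = 694 ng/mL.

694 ng/mL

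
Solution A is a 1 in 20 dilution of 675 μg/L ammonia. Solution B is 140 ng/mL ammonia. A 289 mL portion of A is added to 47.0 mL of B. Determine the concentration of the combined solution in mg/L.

0.0486 mg/L

C_A = 675 μg/L / 20 = 33.7 μg/L.
C_B = 140 ng/mL = 140 μg/L.
C_mix = (C_A·V_A + C_B·V_B)/(V_A + V_B) = (33.7×289 + 140×47.0) / 336.0 = 48.6 μg/L = 0.0486 mg/L.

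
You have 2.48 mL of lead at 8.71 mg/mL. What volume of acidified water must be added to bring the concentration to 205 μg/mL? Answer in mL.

205 μg/mL = 0.205 mg/mL.
V₂ = C₁V₁/C₂ = 8.71 × 2.48 / 0.205 = 105 mL.
Diluent to add = V₂ − V₁ = 105 − 2.48 = 103 mL.

103 mL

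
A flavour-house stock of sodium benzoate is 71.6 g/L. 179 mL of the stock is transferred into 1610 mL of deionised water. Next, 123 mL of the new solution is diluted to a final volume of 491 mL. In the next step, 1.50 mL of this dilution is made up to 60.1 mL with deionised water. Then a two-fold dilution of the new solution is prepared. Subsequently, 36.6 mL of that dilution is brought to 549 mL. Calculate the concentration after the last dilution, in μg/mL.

1.49 μg/mL

Overall dilution factor = 9.994 × 3.992 × 40.07 × 2 × 15 = 4.80 × 10⁴.
71.6 g/L / 4.80 × 10⁴ = 1.49 × 10⁻³ g/L = 1.49 μg/mL.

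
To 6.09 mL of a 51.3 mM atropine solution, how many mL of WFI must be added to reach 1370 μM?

1370 μM = 1.37 mM.
V₂ = C₁V₁/C₂ = 51.3 × 6.09 / 1.37 = 228 mL.
Diluent to add = V₂ − V₁ = 228 − 6.09 = 222 mL.

222 mL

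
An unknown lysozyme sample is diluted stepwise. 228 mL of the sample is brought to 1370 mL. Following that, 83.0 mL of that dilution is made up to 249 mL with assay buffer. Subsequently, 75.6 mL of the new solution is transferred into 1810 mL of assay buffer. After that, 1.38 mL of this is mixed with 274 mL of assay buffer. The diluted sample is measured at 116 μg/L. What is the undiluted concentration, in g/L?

Overall dilution factor = 6.009 × 3 × 24.94 × 199.6 = 8.97 × 10⁴.
Original = 116 μg/L × 8.97 × 10⁴ = 1.04 × 10⁷ μg/L = 10.4 g/L.

10.4 g/L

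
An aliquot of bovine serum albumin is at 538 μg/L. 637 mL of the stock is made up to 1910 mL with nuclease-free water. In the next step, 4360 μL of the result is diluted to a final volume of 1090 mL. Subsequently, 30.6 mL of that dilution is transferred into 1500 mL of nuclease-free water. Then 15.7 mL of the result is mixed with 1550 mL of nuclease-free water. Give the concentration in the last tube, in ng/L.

0.144 ng/L

Overall dilution factor = 2.998 × 250 × 50.02 × 99.73 = 3.74 × 10⁶.
538 μg/L / 3.74 × 10⁶ = 1.44 × 10⁻⁴ μg/L = 0.144 ng/L.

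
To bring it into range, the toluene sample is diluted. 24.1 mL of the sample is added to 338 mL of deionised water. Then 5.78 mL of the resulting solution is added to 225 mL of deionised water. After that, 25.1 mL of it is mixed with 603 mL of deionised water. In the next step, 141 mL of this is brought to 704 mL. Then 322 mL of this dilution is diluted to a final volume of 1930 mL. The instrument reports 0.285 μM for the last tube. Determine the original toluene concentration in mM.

128 mM

Overall dilution factor = 15.02 × 39.93 × 25.02 × 4.993 × 5.994 = 4.49 × 10⁵.
Original = 0.285 μM × 4.49 × 10⁵ = 1.28 × 10⁵ μM = 128 mM.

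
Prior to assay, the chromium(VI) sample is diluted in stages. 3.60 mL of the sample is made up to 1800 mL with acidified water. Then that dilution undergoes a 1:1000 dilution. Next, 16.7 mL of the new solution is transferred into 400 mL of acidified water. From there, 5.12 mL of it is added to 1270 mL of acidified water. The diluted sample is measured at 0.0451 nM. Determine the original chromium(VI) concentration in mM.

Overall dilution factor = 500 × 1000 × 24.95 × 249.0 = 3.11 × 10⁹.
Original = 0.0451 nM × 3.11 × 10⁹ = 1.40 × 10⁸ nM = 140 mM.

140 mM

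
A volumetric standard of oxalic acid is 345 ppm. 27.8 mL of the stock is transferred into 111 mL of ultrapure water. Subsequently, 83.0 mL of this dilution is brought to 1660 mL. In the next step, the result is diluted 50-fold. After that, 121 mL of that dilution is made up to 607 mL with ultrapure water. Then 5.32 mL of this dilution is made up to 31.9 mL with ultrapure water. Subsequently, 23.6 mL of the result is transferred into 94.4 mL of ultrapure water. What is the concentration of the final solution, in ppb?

Overall dilution factor = 4.993 × 20 × 50 × 5.017 × 5.996 × 5 = 7.51 × 10⁵.
345 ppm / 7.51 × 10⁵ = 4.59 × 10⁻⁴ ppm = 0.459 ppb.

0.459 ppb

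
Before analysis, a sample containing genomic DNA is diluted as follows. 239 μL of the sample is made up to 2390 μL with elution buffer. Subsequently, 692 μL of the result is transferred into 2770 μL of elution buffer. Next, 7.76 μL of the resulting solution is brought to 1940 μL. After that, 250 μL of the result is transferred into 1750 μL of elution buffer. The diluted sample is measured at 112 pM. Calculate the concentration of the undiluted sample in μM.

11.2 μM

Overall dilution factor = 10 × 5.003 × 250 × 8 = 1.00 × 10⁵.
Original = 112 pM × 1.00 × 10⁵ = 1.12 × 10⁷ pM = 11.2 μM.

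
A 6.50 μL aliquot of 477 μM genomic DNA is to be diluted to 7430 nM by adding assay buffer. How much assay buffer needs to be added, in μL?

7430 nM = 7.43 μM.
V₂ = C₁V₁/C₂ = 477 × 6.50 / 7.43 = 417 μL.
Diluent to add = V₂ − V₁ = 417 − 6.50 = 411 μL.

411 μL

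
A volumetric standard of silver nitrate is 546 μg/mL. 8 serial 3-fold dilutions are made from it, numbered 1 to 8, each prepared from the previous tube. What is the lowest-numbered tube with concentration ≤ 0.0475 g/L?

tube 3

Tube n has concentration 546 μg/mL / 3ⁿ.
Need 3ⁿ ≥ 546 μg/mL / 0.0475 g/L = 11.5, so n ≥ 2.22.
First such tube: n = 3.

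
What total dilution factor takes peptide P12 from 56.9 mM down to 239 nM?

2.38 × 10⁵

Factor = C₀/C_target = 56.9 mM / 239 nM = 2.38 × 10⁵.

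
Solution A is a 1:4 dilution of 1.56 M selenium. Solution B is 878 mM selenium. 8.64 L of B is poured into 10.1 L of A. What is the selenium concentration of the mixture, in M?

C_A = 1.56 M / 4 = 0.390 M.
C_B = 878 mM = 0.878 M.
C_mix = (C_A·V_A + C_B·V_B)/(V_A + V_B) = (0.390×10.1 + 0.878×8.64) / 18.74 = 0.615 M.

0.615 M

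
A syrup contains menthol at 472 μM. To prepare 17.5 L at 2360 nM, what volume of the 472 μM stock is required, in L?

2360 nM = 2.36 μM.
V₁ = C₂V₂/C₁ = 2.36 × 17.5 / 472 = 0.0875 L.

0.0875 L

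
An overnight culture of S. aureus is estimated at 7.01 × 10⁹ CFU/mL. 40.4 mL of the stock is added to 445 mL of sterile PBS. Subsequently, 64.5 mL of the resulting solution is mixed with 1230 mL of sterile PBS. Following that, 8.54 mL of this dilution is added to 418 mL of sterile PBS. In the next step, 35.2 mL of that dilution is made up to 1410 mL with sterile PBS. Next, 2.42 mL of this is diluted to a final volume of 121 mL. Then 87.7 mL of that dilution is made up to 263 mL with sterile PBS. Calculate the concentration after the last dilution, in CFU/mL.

Overall dilution factor = 12.01 × 20.07 × 49.95 × 40.06 × 50 × 2.999 = 7.23 × 10⁷.
7.01 × 10⁹ CFU/mL / 7.23 × 10⁷ = 96.9 CFU/mL.

96.9 CFU/mL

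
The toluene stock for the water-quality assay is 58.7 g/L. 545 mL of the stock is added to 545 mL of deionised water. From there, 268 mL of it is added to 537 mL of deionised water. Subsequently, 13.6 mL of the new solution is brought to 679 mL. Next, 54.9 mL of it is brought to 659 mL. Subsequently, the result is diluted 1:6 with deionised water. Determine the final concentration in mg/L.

2.72 mg/L

Overall dilution factor = 2 × 3.004 × 49.93 × 12.00 × 6 = 2.16 × 10⁴.
58.7 g/L / 2.16 × 10⁴ = 2.72 × 10⁻³ g/L = 2.72 mg/L.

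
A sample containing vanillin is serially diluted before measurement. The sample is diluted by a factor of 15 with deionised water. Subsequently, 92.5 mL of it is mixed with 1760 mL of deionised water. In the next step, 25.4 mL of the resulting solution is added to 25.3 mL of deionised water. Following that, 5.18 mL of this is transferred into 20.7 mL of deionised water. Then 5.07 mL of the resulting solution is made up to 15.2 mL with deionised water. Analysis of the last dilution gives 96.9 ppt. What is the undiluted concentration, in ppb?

Overall dilution factor = 15 × 20.03 × 1.996 × 4.996 × 2.998 = 8982.
Original = 96.9 ppt × 8982 = 8.70 × 10⁵ ppt = 870 ppb.

870 ppb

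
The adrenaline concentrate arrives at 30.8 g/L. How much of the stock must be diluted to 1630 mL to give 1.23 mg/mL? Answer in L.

1.23 mg/mL = 1.23 g/L.
V₁ = C₂V₂/C₁ = 1.23 × 1630 / 30.8 = 65.1 mL = 0.0651 L.

0.0651 L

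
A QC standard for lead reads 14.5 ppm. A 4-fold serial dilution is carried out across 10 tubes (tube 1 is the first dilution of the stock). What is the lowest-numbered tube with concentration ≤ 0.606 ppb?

Tube n has concentration 14.5 ppm / 4ⁿ.
Need 4ⁿ ≥ 14.5 ppm / 0.606 ppb = 2.39 × 10⁴, so n ≥ 7.27.
First such tube: n = 8.

tube 8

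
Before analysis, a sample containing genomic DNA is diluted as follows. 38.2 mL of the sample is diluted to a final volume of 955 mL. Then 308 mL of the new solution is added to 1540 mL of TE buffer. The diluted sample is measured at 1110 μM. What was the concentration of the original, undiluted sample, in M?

0.166 M

Overall dilution factor = 25 × 6 = 150.
Original = 1110 μM × 150 = 1.66 × 10⁵ μM = 0.166 M.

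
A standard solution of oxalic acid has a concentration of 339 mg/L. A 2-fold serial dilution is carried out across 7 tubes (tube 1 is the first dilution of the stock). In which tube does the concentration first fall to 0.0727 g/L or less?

Tube n has concentration 339 mg/L / 2ⁿ.
Need 2ⁿ ≥ 339 mg/L / 0.0727 g/L = 4.66, so n ≥ 2.22.
First such tube: n = 3.

tube 3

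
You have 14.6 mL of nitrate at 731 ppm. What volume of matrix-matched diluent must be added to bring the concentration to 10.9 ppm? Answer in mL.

965 mL

V₂ = C₁V₁/C₂ = 731 × 14.6 / 10.9 = 979 mL.
Diluent to add = V₂ − V₁ = 979 − 14.6 = 965 mL.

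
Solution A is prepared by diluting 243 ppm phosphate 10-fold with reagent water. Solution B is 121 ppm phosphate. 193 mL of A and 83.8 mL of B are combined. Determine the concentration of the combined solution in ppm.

C_A = 243 ppm / 10 = 24.3 ppm.
C_mix = (C_A·V_A + C_B·V_B)/(V_A + V_B) = (24.3×193 + 121×83.8) / 276.8 = 53.6 ppm.

53.6 ppm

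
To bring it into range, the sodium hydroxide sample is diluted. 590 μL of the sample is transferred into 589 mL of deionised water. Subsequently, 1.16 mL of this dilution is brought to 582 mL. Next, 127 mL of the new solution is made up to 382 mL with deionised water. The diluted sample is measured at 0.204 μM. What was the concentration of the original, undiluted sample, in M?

Overall dilution factor = 999.3 × 501.7 × 3.008 = 1.51 × 10⁶.
Original = 0.204 μM × 1.51 × 10⁶ = 3.08 × 10⁵ μM = 0.308 M.

0.308 M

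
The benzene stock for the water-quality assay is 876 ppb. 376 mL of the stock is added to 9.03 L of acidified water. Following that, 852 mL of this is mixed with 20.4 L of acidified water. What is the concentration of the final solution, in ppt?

Overall dilution factor = 25.02 × 24.94 = 624.
876 ppb / 624 = 1.40 ppb = 1400 ppt.

1400 ppt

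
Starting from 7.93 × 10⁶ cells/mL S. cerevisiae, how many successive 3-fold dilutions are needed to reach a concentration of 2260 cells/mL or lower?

8

Need 3ⁿ ≥ 3509, so n ≥ log(3509)/log(3) = 7.43.
Minimum whole steps: n = 8.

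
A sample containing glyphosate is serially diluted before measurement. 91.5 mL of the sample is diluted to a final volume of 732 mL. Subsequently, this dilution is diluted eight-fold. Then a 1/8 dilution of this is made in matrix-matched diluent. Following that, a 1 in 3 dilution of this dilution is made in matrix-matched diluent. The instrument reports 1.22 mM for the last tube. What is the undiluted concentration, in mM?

1870 mM

Overall dilution factor = 8 × 8 × 8 × 3 = 1536.
Original = 1.22 mM × 1536 = 1874 mM.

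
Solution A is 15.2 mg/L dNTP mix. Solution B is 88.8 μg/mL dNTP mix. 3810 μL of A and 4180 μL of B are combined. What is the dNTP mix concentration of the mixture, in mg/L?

C_B = 88.8 μg/mL = 88.8 mg/L.
C_mix = (C_A·V_A + C_B·V_B)/(V_A + V_B) = (15.2×3810 + 88.8×4180) / 7990 = 53.7 mg/L.

53.7 mg/L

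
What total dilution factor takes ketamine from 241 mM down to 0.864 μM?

Factor = C₀/C_target = 241 mM / 0.864 μM = 2.79 × 10⁵.

2.79 × 10⁵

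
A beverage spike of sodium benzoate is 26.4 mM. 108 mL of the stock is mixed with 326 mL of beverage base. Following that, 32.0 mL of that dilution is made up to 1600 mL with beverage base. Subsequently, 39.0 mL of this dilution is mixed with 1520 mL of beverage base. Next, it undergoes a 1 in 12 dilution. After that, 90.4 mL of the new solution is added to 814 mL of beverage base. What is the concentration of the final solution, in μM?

0.0274 μM

Overall dilution factor = 4.019 × 50 × 39.97 × 12 × 10.00 = 9.64 × 10⁵.
26.4 mM / 9.64 × 10⁵ = 2.74 × 10⁻⁵ mM = 0.0274 μM.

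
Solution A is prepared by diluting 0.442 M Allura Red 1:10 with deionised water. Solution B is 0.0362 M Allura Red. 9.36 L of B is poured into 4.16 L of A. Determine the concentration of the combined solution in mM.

38.7 mM

C_A = 0.442 M / 10 = 0.0442 M.
C_mix = (C_A·V_A + C_B·V_B)/(V_A + V_B) = (0.0442×4.16 + 0.0362×9.36) / 13.52 = 0.0387 M = 38.7 mM.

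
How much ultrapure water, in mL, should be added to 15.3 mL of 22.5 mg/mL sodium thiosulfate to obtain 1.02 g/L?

322 mL

1.02 g/L = 1.02 mg/mL.
V₂ = C₁V₁/C₂ = 22.5 × 15.3 / 1.02 = 338 mL.
Diluent to add = V₂ − V₁ = 338 − 15.3 = 322 mL.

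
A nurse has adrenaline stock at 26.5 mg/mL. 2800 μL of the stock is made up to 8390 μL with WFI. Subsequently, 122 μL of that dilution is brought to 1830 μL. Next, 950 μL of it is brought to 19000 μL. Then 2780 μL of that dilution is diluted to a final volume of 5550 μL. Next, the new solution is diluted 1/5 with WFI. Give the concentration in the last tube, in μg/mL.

Overall dilution factor = 2.996 × 15 × 20 × 1.996 × 5 = 8973.
26.5 mg/mL / 8973 = 2.95 × 10⁻³ mg/mL = 2.95 μg/mL.

2.95 μg/mL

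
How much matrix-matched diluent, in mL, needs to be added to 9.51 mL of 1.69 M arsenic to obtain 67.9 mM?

227 mL

67.9 mM = 0.0679 M.
V₂ = C₁V₁/C₂ = 1.69 × 9.51 / 0.0679 = 237 mL.
Diluent to add = V₂ − V₁ = 237 − 9.51 = 227 mL.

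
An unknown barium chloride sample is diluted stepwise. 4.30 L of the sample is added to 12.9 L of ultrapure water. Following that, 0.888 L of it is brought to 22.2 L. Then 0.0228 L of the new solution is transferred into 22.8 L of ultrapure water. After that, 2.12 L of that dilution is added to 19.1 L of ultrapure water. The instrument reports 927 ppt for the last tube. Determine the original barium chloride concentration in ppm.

Overall dilution factor = 4 × 25 × 1001 × 10.01 = 1.00 × 10⁶.
Original = 927 ppt × 1.00 × 10⁶ = 9.29 × 10⁸ ppt = 929 ppm.

929 ppm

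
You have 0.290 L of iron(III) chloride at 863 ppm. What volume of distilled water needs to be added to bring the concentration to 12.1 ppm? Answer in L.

20.4 L

V₂ = C₁V₁/C₂ = 863 × 0.290 / 12.1 = 20.7 L.
Diluent to add = V₂ − V₁ = 20.7 − 0.290 = 20.4 L.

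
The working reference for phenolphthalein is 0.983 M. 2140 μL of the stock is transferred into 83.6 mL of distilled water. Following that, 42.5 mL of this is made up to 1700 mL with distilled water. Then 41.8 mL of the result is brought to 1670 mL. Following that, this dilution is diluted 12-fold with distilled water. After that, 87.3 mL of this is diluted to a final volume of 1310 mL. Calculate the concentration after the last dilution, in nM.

Overall dilution factor = 40.07 × 40 × 39.95 × 12 × 15.01 = 1.15 × 10⁷.
0.983 M / 1.15 × 10⁷ = 8.53 × 10⁻⁸ M = 85.3 nM.

85.3 nM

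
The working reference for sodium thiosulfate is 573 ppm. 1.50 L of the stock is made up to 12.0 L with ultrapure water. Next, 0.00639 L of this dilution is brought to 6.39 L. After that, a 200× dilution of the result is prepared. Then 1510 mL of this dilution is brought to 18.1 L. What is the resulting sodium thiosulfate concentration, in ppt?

29.9 ppt

Overall dilution factor = 8 × 1000 × 200 × 11.99 = 1.92 × 10⁷.
573 ppm / 1.92 × 10⁷ = 2.99 × 10⁻⁵ ppm = 29.9 ppt.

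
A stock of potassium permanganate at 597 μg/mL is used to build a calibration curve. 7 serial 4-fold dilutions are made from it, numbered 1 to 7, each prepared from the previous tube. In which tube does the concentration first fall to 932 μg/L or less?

tube 5

Tube n has concentration 597 μg/mL / 4ⁿ.
Need 4ⁿ ≥ 597 μg/mL / 932 μg/L = 641, so n ≥ 4.66.
First such tube: n = 5.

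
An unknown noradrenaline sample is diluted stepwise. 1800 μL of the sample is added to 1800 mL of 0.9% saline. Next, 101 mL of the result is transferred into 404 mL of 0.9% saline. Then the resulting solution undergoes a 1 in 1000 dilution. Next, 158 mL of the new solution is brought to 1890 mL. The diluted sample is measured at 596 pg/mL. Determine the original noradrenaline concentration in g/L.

35.7 g/L

Overall dilution factor = 1001 × 5 × 1000 × 11.96 = 5.99 × 10⁷.
Original = 596 pg/mL × 5.99 × 10⁷ = 3.57 × 10¹⁰ pg/mL = 35.7 g/L.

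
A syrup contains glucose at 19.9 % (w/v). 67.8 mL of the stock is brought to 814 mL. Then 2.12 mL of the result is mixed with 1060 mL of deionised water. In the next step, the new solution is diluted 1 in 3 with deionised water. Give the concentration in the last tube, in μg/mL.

Overall dilution factor = 12.01 × 501 × 3 = 1.80 × 10⁴.
19.9 % (w/v) / 1.80 × 10⁴ = 1.10 × 10⁻³ % (w/v) = 11.0 μg/mL.

11.0 μg/mL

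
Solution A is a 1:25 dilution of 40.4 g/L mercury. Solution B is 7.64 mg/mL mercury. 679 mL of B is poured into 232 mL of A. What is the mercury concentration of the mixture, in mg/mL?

C_A = 40.4 g/L / 25 = 1.62 g/L.
C_B = 7.64 mg/mL = 7.64 g/L.
C_mix = (C_A·V_A + C_B·V_B)/(V_A + V_B) = (1.62×232 + 7.64×679) / 911.0 = 6.11 g/L = 6.11 mg/mL.

6.11 mg/mL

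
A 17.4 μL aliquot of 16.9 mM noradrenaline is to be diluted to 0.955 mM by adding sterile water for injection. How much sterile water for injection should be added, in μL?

291 μL

V₂ = C₁V₁/C₂ = 16.9 × 17.4 / 0.955 = 308 μL.
Diluent to add = V₂ − V₁ = 308 − 17.4 = 291 μL.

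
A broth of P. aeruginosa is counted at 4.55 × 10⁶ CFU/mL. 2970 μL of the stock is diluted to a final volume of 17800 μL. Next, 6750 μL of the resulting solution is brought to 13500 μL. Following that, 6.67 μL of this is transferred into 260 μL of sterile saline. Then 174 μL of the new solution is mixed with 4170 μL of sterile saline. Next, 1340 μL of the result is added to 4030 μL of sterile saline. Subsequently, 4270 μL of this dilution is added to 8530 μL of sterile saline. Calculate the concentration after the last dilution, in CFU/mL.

Overall dilution factor = 5.993 × 2 × 39.98 × 24.97 × 4.007 × 2.998 = 1.44 × 10⁵.
4.55 × 10⁶ CFU/mL / 1.44 × 10⁵ = 31.7 CFU/mL.

31.7 CFU/mL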